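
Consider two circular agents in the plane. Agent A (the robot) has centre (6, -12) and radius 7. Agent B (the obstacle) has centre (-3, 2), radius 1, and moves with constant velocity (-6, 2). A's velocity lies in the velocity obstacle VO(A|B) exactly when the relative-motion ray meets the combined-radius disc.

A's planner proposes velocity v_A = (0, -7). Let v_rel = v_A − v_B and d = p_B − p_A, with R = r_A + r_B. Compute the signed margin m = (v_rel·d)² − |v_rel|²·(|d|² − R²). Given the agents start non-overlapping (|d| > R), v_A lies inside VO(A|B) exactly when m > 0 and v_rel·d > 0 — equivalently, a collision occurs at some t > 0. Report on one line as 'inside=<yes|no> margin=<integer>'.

d = (-9, 14),  |d|² = 277;  R = 7+1 = 8,  c = 277−8² = 213
v_rel = (6, -9),  |v_rel|² = 117;  v_rel·d = (6)·(-9) + (-9)·(14) = -180
117·t² + 360·t + 213 = 0  ⇒  m = (-180)² − 117·213 = 7479
m = 7479 > 0,  v_rel·d = -180 < 0  ⇒  outside

inside=no margin=7479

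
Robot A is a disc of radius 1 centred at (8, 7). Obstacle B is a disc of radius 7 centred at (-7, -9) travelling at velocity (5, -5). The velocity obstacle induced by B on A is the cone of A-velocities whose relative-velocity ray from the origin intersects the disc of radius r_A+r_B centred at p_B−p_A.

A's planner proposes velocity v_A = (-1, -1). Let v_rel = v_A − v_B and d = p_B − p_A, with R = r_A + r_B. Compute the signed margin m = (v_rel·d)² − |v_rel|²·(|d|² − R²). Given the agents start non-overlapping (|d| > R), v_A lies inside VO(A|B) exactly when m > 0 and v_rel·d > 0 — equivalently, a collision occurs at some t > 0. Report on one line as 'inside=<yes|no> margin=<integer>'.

d = (-15, -16),  |d|² = 481;  R = 1+7 = 8,  c = 481−8² = 417
v_rel = (-6, 4),  |v_rel|² = 52;  v_rel·d = (-6)·(-15) + (4)·(-16) = 26
52·t² − 52·t + 417 = 0  ⇒  m = 26² − 52·417 = -21008
m = -21008 < 0,  v_rel·d = 26 > 0  ⇒  outside

inside=no margin=-21008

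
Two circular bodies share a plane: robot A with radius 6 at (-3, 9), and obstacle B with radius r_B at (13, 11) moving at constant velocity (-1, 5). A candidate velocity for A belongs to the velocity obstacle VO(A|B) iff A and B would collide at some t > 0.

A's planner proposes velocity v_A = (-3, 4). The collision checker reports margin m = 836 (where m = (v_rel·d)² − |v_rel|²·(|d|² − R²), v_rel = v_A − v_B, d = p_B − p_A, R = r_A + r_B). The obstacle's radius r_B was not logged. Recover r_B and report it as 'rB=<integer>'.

m = 836
d = (16, 2);  v_rel = (-2, -1),  |v_rel|² = 5
v_rel×d = (-2)·(2) − (-1)·(16) = 12
since m = R²·5 − 12²:  R² = (144 + 836) / 5 = 196
R = √196 = 14  ⇒  r_B = 14 − 6 = 8

rB=8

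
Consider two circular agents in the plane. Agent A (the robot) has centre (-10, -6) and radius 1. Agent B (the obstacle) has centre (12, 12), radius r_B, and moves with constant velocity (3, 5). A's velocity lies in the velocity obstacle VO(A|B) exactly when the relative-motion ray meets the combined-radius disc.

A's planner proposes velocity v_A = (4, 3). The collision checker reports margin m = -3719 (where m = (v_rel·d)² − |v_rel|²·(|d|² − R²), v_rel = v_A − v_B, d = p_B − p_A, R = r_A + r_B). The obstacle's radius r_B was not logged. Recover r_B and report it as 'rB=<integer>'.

m = -3719
d = (22, 18);  v_rel = (1, -2),  |v_rel|² = 5
v_rel×d = (1)·(18) − (-2)·(22) = 62
since m = R²·5 − 62²:  R² = (3844 + -3719) / 5 = 25
R = √25 = 5  ⇒  r_B = 5 − 1 = 4

rB=4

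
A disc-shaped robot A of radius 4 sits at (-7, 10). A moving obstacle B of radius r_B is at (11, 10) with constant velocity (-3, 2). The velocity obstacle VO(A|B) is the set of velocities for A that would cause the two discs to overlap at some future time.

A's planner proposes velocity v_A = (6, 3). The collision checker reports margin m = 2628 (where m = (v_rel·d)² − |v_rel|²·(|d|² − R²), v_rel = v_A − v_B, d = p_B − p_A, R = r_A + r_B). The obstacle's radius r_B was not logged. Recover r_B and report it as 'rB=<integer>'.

m = 2628
d = (18, 0);  v_rel = (9, 1),  |v_rel|² = 82
v_rel×d = (9)·(0) − (1)·(18) = -18
since m = R²·82 − (-18)²:  R² = (324 + 2628) / 82 = 36
R = √36 = 6  ⇒  r_B = 6 − 4 = 2

rB=2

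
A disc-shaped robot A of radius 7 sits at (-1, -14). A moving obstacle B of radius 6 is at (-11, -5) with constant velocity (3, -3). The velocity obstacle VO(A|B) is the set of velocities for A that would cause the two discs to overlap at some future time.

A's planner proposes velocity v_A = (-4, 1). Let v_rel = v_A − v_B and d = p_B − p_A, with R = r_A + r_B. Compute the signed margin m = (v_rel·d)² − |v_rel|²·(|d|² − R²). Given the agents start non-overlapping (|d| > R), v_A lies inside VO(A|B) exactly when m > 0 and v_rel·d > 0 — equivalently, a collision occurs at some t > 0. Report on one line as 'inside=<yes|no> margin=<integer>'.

d = (-10, 9),  |d|² = 181;  R = 7+6 = 13,  c = 181−13² = 12
v_rel = (-7, 4),  |v_rel|² = 65;  v_rel·d = (-7)·(-10) + (4)·(9) = 106
65·t² − 212·t + 12 = 0  ⇒  m = 106² − 65·12 = 10456
m = 10456 > 0,  v_rel·d = 106 > 0  ⇒  inside

inside=yes margin=10456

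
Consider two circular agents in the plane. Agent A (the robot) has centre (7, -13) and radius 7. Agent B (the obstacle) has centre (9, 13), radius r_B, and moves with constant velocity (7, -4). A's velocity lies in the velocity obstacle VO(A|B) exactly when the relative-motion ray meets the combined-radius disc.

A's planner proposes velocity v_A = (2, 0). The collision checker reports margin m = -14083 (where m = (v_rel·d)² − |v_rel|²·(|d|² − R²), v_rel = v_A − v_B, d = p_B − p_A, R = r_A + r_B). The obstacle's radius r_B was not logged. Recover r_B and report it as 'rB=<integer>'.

m = -14083
d = (2, 26);  v_rel = (-5, 4),  |v_rel|² = 41
v_rel×d = (-5)·(26) − (4)·(2) = -138
since m = R²·41 − (-138)²:  R² = (19044 + -14083) / 41 = 121
R = √121 = 11  ⇒  r_B = 11 − 7 = 4

rB=4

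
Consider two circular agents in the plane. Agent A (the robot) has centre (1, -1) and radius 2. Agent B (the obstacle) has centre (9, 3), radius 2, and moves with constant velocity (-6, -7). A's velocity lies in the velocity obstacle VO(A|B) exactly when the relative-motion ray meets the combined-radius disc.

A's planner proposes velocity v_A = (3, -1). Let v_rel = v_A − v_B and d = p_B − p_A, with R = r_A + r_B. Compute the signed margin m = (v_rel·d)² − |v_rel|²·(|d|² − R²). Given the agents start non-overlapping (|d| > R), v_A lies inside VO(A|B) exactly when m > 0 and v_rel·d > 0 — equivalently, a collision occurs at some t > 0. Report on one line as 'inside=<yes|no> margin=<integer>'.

d = (8, 4),  |d|² = 80;  R = 2+2 = 4,  c = 80−4² = 64
v_rel = (9, 6),  |v_rel|² = 117;  v_rel·d = (9)·(8) + (6)·(4) = 96
117·t² − 192·t + 64 = 0  ⇒  m = 96² − 117·64 = 1728
m = 1728 > 0,  v_rel·d = 96 > 0  ⇒  inside

inside=yes margin=1728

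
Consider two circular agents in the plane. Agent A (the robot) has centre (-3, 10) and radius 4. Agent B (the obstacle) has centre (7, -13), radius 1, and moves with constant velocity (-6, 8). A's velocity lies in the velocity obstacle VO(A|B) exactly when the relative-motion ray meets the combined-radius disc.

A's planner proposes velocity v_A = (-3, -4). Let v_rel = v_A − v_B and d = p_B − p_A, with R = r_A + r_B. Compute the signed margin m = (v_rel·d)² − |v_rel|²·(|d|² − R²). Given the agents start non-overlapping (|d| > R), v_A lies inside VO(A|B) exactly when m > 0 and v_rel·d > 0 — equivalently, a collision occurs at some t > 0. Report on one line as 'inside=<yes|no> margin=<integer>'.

d = (10, -23),  |d|² = 629;  R = 4+1 = 5,  c = 629−5² = 604
v_rel = (3, -12),  |v_rel|² = 153;  v_rel·d = (3)·(10) + (-12)·(-23) = 306
153·t² − 612·t + 604 = 0  ⇒  m = 306² − 153·604 = 1224
m = 1224 > 0,  v_rel·d = 306 > 0  ⇒  inside

inside=yes margin=1224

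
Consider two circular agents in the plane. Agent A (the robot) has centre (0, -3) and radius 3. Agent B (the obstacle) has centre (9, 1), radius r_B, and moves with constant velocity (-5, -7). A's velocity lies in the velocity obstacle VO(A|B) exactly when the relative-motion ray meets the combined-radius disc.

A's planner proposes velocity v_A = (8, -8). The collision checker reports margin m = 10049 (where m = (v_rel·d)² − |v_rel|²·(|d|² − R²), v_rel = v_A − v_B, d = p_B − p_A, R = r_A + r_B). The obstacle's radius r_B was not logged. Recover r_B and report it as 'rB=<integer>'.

m = 10049
d = (9, 4);  v_rel = (13, -1),  |v_rel|² = 170
v_rel×d = (13)·(4) − (-1)·(9) = 61
since m = R²·170 − 61²:  R² = (3721 + 10049) / 170 = 81
R = √81 = 9  ⇒  r_B = 9 − 3 = 6

rB=6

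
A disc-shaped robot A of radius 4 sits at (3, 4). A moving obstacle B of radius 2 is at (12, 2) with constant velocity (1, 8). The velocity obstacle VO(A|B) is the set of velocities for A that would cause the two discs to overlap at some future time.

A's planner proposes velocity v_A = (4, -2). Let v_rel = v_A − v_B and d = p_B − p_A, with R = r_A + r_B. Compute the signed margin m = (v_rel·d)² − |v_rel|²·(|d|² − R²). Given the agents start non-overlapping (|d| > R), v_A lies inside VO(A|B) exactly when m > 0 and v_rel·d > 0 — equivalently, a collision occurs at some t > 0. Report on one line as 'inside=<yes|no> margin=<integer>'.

d = (9, -2),  |d|² = 85;  R = 4+2 = 6,  c = 85−6² = 49
v_rel = (3, -10),  |v_rel|² = 109;  v_rel·d = (3)·(9) + (-10)·(-2) = 47
109·t² − 94·t + 49 = 0  ⇒  m = 47² − 109·49 = -3132
m = -3132 < 0,  v_rel·d = 47 > 0  ⇒  outside

inside=no margin=-3132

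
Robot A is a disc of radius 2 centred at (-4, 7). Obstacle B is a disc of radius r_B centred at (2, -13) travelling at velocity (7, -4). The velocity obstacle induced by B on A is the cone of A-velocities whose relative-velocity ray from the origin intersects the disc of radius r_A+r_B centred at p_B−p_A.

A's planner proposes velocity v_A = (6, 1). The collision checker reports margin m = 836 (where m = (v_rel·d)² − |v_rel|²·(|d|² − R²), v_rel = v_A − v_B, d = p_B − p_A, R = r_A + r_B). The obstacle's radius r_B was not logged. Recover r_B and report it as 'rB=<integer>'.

m = 836
d = (6, -20);  v_rel = (-1, 5),  |v_rel|² = 26
v_rel×d = (-1)·(-20) − (5)·(6) = -10
since m = R²·26 − (-10)²:  R² = (100 + 836) / 26 = 36
R = √36 = 6  ⇒  r_B = 6 − 2 = 4

rB=4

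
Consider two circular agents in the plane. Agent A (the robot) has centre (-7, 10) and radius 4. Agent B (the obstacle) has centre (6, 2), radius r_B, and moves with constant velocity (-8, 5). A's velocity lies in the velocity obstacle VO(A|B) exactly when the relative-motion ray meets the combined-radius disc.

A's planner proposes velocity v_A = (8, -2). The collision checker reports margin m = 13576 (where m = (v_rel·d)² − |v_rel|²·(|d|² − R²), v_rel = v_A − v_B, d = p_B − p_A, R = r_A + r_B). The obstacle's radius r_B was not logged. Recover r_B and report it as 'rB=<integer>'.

m = 13576
d = (13, -8);  v_rel = (16, -7),  |v_rel|² = 305
v_rel×d = (16)·(-8) − (-7)·(13) = -37
since m = R²·305 − (-37)²:  R² = (1369 + 13576) / 305 = 49
R = √49 = 7  ⇒  r_B = 7 − 4 = 3

rB=3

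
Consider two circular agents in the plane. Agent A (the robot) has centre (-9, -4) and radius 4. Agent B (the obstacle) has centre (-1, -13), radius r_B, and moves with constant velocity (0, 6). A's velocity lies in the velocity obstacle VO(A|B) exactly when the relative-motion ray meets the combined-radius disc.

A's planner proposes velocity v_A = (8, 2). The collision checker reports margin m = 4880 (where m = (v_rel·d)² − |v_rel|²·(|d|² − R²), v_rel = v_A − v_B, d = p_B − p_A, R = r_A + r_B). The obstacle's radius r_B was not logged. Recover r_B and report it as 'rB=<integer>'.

m = 4880
d = (8, -9);  v_rel = (8, -4),  |v_rel|² = 80
v_rel×d = (8)·(-9) − (-4)·(8) = -40
since m = R²·80 − (-40)²:  R² = (1600 + 4880) / 80 = 81
R = √81 = 9  ⇒  r_B = 9 − 4 = 5

rB=5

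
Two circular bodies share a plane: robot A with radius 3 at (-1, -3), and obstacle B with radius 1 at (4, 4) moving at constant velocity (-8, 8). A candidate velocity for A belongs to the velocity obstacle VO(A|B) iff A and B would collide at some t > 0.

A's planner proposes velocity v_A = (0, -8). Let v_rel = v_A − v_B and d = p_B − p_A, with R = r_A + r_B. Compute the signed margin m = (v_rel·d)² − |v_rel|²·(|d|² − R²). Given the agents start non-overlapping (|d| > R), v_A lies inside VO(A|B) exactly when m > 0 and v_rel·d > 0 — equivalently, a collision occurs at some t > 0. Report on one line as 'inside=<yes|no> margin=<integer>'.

d = (5, 7),  |d|² = 74;  R = 3+1 = 4,  c = 74−4² = 58
v_rel = (8, -16),  |v_rel|² = 320;  v_rel·d = (8)·(5) + (-16)·(7) = -72
320·t² + 144·t + 58 = 0  ⇒  m = (-72)² − 320·58 = -13376
m = -13376 < 0,  v_rel·d = -72 < 0  ⇒  outside

inside=no margin=-13376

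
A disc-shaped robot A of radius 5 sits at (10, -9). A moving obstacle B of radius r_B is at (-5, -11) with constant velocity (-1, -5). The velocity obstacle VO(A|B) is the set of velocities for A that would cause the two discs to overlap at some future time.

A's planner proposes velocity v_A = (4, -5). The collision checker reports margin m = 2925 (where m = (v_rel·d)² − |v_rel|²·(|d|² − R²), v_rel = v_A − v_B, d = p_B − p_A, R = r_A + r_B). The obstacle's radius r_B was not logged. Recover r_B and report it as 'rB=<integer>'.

m = 2925
d = (-15, -2);  v_rel = (5, 0),  |v_rel|² = 25
v_rel×d = (5)·(-2) − (0)·(-15) = -10
since m = R²·25 − (-10)²:  R² = (100 + 2925) / 25 = 121
R = √121 = 11  ⇒  r_B = 11 − 5 = 6

rB=6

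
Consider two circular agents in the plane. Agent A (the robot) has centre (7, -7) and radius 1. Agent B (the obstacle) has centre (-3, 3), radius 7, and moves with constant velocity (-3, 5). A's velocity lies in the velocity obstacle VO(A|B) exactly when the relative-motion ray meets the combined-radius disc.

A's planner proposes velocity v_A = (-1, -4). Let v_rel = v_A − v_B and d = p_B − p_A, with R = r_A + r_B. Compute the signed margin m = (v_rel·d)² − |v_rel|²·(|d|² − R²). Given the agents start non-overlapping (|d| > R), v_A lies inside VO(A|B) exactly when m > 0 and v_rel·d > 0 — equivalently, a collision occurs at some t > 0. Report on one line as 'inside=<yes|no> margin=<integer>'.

d = (-10, 10),  |d|² = 200;  R = 1+7 = 8,  c = 200−8² = 136
v_rel = (2, -9),  |v_rel|² = 85;  v_rel·d = (2)·(-10) + (-9)·(10) = -110
85·t² + 220·t + 136 = 0  ⇒  m = (-110)² − 85·136 = 540
m = 540 > 0,  v_rel·d = -110 < 0  ⇒  outside

inside=no margin=540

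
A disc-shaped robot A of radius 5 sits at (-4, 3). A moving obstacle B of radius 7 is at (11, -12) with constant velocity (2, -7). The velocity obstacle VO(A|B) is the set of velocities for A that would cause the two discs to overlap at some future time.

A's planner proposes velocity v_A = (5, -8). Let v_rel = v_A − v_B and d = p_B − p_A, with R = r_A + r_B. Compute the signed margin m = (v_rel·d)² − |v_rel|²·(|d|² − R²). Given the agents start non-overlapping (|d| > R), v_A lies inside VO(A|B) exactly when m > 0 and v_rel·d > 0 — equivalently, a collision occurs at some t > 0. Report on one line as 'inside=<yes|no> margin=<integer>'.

d = (15, -15),  |d|² = 450;  R = 5+7 = 12,  c = 450−12² = 306
v_rel = (3, -1),  |v_rel|² = 10;  v_rel·d = (3)·(15) + (-1)·(-15) = 60
10·t² − 120·t + 306 = 0  ⇒  m = 60² − 10·306 = 540
m = 540 > 0,  v_rel·d = 60 > 0  ⇒  inside

inside=yes margin=540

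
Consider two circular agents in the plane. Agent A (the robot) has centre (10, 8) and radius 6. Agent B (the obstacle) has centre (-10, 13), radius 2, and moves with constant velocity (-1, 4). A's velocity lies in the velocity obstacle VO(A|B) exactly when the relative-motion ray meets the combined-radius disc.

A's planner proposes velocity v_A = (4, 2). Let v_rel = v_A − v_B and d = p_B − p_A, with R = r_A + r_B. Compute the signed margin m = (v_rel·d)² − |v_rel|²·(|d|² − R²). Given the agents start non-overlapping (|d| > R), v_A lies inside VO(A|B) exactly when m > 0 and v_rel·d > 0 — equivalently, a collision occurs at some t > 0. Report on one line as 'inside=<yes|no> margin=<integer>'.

d = (-20, 5),  |d|² = 425;  R = 6+2 = 8,  c = 425−8² = 361
v_rel = (5, -2),  |v_rel|² = 29;  v_rel·d = (5)·(-20) + (-2)·(5) = -110
29·t² + 220·t + 361 = 0  ⇒  m = (-110)² − 29·361 = 1631
m = 1631 > 0,  v_rel·d = -110 < 0  ⇒  outside

inside=no margin=1631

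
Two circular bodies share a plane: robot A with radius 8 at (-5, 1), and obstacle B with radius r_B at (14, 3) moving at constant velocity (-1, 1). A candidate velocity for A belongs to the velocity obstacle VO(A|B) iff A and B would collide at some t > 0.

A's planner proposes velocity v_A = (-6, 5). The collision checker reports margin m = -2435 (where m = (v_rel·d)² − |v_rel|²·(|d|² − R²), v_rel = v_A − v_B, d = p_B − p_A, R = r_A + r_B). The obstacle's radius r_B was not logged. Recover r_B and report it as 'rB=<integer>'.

m = -2435
d = (19, 2);  v_rel = (-5, 4),  |v_rel|² = 41
v_rel×d = (-5)·(2) − (4)·(19) = -86
since m = R²·41 − (-86)²:  R² = (7396 + -2435) / 41 = 121
R = √121 = 11  ⇒  r_B = 11 − 8 = 3

rB=3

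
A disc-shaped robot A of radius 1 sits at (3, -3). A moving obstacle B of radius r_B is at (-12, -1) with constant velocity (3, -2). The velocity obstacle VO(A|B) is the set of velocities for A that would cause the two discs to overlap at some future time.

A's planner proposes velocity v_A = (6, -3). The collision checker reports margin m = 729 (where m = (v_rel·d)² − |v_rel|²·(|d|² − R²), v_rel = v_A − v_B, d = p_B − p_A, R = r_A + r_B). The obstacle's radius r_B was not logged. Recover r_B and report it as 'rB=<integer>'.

m = 729
d = (-15, 2);  v_rel = (3, -1),  |v_rel|² = 10
v_rel×d = (3)·(2) − (-1)·(-15) = -9
since m = R²·10 − (-9)²:  R² = (81 + 729) / 10 = 81
R = √81 = 9  ⇒  r_B = 9 − 1 = 8

rB=8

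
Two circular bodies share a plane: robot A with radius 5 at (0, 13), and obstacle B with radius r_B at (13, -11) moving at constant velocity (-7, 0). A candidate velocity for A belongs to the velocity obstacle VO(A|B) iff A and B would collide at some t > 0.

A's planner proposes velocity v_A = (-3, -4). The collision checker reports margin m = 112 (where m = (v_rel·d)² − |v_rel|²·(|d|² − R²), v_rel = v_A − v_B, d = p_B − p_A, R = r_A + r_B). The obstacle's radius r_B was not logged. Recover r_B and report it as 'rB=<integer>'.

m = 112
d = (13, -24);  v_rel = (4, -4),  |v_rel|² = 32
v_rel×d = (4)·(-24) − (-4)·(13) = -44
since m = R²·32 − (-44)²:  R² = (1936 + 112) / 32 = 64
R = √64 = 8  ⇒  r_B = 8 − 5 = 3

rB=3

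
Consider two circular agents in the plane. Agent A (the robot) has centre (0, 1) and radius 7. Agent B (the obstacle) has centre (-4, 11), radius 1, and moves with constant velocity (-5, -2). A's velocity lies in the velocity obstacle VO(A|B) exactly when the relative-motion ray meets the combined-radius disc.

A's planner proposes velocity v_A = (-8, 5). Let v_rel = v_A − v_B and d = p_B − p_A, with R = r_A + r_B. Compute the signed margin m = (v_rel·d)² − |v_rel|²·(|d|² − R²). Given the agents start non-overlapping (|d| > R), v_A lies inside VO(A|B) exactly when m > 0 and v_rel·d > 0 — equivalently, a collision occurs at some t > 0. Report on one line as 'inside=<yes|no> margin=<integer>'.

d = (-4, 10),  |d|² = 116;  R = 7+1 = 8,  c = 116−8² = 52
v_rel = (-3, 7),  |v_rel|² = 58;  v_rel·d = (-3)·(-4) + (7)·(10) = 82
58·t² − 164·t + 52 = 0  ⇒  m = 82² − 58·52 = 3708
m = 3708 > 0,  v_rel·d = 82 > 0  ⇒  inside

inside=yes margin=3708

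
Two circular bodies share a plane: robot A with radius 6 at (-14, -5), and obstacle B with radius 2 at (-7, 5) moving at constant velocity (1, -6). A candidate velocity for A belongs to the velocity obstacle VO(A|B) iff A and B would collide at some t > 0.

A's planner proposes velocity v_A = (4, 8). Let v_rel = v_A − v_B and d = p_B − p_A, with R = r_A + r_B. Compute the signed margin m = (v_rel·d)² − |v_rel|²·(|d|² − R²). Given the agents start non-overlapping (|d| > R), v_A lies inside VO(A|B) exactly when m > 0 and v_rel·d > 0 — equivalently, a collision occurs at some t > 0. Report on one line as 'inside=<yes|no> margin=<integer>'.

d = (7, 10),  |d|² = 149;  R = 6+2 = 8,  c = 149−8² = 85
v_rel = (3, 14),  |v_rel|² = 205;  v_rel·d = (3)·(7) + (14)·(10) = 161
205·t² − 322·t + 85 = 0  ⇒  m = 161² − 205·85 = 8496
m = 8496 > 0,  v_rel·d = 161 > 0  ⇒  inside

inside=yes margin=8496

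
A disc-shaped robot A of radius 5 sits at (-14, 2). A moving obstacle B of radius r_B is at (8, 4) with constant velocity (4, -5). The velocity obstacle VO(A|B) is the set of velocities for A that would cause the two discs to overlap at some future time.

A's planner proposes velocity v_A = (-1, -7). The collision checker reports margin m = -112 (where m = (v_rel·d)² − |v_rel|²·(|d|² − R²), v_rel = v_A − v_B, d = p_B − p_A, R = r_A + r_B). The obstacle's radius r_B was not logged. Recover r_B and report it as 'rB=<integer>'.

m = -112
d = (22, 2);  v_rel = (-5, -2),  |v_rel|² = 29
v_rel×d = (-5)·(2) − (-2)·(22) = 34
since m = R²·29 − 34²:  R² = (1156 + -112) / 29 = 36
R = √36 = 6  ⇒  r_B = 6 − 5 = 1

rB=1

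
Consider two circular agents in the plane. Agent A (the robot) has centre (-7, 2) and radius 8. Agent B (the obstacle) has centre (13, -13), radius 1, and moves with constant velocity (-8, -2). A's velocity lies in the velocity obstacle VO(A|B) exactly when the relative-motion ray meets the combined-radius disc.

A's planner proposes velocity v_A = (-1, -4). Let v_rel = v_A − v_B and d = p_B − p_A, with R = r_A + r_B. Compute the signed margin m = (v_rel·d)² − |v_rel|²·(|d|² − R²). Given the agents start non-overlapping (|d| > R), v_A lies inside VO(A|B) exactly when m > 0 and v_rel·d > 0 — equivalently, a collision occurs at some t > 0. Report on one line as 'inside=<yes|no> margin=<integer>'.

d = (20, -15),  |d|² = 625;  R = 8+1 = 9,  c = 625−9² = 544
v_rel = (7, -2),  |v_rel|² = 53;  v_rel·d = (7)·(20) + (-2)·(-15) = 170
53·t² − 340·t + 544 = 0  ⇒  m = 170² − 53·544 = 68
m = 68 > 0,  v_rel·d = 170 > 0  ⇒  inside

inside=yes margin=68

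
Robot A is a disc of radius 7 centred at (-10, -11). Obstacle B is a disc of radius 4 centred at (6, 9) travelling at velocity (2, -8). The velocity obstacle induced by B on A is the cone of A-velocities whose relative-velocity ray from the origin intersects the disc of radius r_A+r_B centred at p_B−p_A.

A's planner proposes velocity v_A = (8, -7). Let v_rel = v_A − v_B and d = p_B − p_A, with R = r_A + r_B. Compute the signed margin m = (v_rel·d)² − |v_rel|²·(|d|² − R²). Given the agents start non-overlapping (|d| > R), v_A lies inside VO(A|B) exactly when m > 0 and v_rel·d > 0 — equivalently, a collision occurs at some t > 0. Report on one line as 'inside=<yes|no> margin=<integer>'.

d = (16, 20),  |d|² = 656;  R = 7+4 = 11,  c = 656−11² = 535
v_rel = (6, 1),  |v_rel|² = 37;  v_rel·d = (6)·(16) + (1)·(20) = 116
37·t² − 232·t + 535 = 0  ⇒  m = 116² − 37·535 = -6339
m = -6339 < 0,  v_rel·d = 116 > 0  ⇒  outside

inside=no margin=-6339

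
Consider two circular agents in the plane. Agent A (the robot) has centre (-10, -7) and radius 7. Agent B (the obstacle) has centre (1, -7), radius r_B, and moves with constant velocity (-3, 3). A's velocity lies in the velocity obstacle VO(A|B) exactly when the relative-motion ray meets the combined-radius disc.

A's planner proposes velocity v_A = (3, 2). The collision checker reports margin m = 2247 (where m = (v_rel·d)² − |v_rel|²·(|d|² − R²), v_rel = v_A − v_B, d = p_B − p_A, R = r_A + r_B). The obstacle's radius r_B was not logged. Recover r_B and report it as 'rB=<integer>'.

m = 2247
d = (11, 0);  v_rel = (6, -1),  |v_rel|² = 37
v_rel×d = (6)·(0) − (-1)·(11) = 11
since m = R²·37 − 11²:  R² = (121 + 2247) / 37 = 64
R = √64 = 8  ⇒  r_B = 8 − 7 = 1

rB=1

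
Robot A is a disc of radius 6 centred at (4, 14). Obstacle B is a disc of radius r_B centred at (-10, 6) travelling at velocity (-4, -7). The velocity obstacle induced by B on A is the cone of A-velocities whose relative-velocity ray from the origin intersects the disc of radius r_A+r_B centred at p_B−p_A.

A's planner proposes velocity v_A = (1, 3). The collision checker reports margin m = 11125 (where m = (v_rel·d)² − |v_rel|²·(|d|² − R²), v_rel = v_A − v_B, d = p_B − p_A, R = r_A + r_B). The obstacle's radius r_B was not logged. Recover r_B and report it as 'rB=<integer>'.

m = 11125
d = (-14, -8);  v_rel = (5, 10),  |v_rel|² = 125
v_rel×d = (5)·(-8) − (10)·(-14) = 100
since m = R²·125 − 100²:  R² = (10000 + 11125) / 125 = 169
R = √169 = 13  ⇒  r_B = 13 − 6 = 7

rB=7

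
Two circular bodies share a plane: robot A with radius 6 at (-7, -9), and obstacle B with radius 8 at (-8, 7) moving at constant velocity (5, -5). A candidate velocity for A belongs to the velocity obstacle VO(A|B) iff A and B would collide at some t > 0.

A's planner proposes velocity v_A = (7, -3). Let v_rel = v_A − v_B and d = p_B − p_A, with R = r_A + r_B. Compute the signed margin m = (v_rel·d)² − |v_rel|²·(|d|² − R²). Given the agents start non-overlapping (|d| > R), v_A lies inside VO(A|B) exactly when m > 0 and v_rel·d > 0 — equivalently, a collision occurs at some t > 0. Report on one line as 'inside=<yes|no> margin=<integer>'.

d = (-1, 16),  |d|² = 257;  R = 6+8 = 14,  c = 257−14² = 61
v_rel = (2, 2),  |v_rel|² = 8;  v_rel·d = (2)·(-1) + (2)·(16) = 30
8·t² − 60·t + 61 = 0  ⇒  m = 30² − 8·61 = 412
m = 412 > 0,  v_rel·d = 30 > 0  ⇒  inside

inside=yes margin=412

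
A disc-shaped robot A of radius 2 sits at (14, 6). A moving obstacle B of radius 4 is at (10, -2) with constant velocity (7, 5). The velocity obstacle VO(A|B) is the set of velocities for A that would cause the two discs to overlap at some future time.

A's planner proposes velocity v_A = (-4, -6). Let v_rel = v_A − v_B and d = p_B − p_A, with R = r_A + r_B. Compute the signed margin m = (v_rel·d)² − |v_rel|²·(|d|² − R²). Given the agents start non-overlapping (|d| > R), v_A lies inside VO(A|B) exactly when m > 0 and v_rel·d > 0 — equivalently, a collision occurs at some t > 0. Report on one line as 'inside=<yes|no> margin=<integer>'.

d = (-4, -8),  |d|² = 80;  R = 2+4 = 6,  c = 80−6² = 44
v_rel = (-11, -11),  |v_rel|² = 242;  v_rel·d = (-11)·(-4) + (-11)·(-8) = 132
242·t² − 264·t + 44 = 0  ⇒  m = 132² − 242·44 = 6776
m = 6776 > 0,  v_rel·d = 132 > 0  ⇒  inside

inside=yes margin=6776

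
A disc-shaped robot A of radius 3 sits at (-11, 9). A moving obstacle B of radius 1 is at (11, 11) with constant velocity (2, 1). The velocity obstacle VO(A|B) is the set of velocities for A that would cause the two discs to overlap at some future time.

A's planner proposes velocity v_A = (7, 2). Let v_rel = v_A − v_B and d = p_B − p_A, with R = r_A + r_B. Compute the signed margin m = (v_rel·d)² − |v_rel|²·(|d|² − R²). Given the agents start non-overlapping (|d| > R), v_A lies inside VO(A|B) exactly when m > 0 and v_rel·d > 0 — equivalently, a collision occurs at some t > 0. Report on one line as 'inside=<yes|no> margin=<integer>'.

d = (22, 2),  |d|² = 488;  R = 3+1 = 4,  c = 488−4² = 472
v_rel = (5, 1),  |v_rel|² = 26;  v_rel·d = (5)·(22) + (1)·(2) = 112
26·t² − 224·t + 472 = 0  ⇒  m = 112² − 26·472 = 272
m = 272 > 0,  v_rel·d = 112 > 0  ⇒  inside

inside=yes margin=272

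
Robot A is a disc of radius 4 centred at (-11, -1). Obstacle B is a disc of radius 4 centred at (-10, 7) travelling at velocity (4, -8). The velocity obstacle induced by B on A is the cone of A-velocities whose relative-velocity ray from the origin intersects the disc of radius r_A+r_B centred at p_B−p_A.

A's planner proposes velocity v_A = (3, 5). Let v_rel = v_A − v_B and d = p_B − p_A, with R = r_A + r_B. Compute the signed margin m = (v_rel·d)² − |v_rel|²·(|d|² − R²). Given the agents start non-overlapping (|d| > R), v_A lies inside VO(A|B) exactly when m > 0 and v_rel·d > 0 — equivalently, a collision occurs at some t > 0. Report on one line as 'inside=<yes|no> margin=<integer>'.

d = (1, 8),  |d|² = 65;  R = 4+4 = 8,  c = 65−8² = 1
v_rel = (-1, 13),  |v_rel|² = 170;  v_rel·d = (-1)·(1) + (13)·(8) = 103
170·t² − 206·t + 1 = 0  ⇒  m = 103² − 170·1 = 10439
m = 10439 > 0,  v_rel·d = 103 > 0  ⇒  inside

inside=yes margin=10439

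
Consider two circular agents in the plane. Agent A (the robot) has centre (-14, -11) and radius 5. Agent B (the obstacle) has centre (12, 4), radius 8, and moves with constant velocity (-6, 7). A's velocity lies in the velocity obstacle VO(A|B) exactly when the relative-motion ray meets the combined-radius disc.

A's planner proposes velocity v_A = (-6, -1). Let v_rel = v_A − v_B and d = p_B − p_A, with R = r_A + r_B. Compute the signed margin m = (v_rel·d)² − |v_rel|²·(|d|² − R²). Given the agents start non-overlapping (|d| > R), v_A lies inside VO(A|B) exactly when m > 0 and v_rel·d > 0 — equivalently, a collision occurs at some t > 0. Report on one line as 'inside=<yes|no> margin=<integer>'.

d = (26, 15),  |d|² = 901;  R = 5+8 = 13,  c = 901−13² = 732
v_rel = (0, -8),  |v_rel|² = 64;  v_rel·d = (0)·(26) + (-8)·(15) = -120
64·t² + 240·t + 732 = 0  ⇒  m = (-120)² − 64·732 = -32448
m = -32448 < 0,  v_rel·d = -120 < 0  ⇒  outside

inside=no margin=-32448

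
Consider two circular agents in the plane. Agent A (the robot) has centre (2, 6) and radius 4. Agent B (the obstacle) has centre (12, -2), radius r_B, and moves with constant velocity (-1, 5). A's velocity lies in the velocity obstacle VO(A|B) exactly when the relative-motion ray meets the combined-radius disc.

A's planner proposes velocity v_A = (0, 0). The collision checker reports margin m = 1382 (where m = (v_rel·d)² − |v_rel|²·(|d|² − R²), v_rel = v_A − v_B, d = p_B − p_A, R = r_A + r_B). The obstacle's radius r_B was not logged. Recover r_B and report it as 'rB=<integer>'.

m = 1382
d = (10, -8);  v_rel = (1, -5),  |v_rel|² = 26
v_rel×d = (1)·(-8) − (-5)·(10) = 42
since m = R²·26 − 42²:  R² = (1764 + 1382) / 26 = 121
R = √121 = 11  ⇒  r_B = 11 − 4 = 7

rB=7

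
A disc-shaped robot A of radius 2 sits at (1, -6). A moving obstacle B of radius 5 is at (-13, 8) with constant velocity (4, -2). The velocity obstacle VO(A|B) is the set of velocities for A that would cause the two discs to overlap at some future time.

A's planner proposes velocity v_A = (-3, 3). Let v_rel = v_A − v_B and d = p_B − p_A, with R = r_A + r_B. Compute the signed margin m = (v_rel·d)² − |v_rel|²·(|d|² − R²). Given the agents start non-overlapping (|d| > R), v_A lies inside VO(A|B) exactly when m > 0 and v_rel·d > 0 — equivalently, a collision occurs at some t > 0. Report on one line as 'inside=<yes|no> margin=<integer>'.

d = (-14, 14),  |d|² = 392;  R = 2+5 = 7,  c = 392−7² = 343
v_rel = (-7, 5),  |v_rel|² = 74;  v_rel·d = (-7)·(-14) + (5)·(14) = 168
74·t² − 336·t + 343 = 0  ⇒  m = 168² − 74·343 = 2842
m = 2842 > 0,  v_rel·d = 168 > 0  ⇒  inside

inside=yes margin=2842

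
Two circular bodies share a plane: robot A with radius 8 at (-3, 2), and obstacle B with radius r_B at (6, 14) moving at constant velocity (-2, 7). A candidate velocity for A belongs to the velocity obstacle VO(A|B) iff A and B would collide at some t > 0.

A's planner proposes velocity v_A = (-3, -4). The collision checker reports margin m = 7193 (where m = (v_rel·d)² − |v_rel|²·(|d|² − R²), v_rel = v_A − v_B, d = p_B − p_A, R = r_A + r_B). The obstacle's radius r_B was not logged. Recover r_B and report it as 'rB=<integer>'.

m = 7193
d = (9, 12);  v_rel = (-1, -11),  |v_rel|² = 122
v_rel×d = (-1)·(12) − (-11)·(9) = 87
since m = R²·122 − 87²:  R² = (7569 + 7193) / 122 = 121
R = √121 = 11  ⇒  r_B = 11 − 8 = 3

rB=3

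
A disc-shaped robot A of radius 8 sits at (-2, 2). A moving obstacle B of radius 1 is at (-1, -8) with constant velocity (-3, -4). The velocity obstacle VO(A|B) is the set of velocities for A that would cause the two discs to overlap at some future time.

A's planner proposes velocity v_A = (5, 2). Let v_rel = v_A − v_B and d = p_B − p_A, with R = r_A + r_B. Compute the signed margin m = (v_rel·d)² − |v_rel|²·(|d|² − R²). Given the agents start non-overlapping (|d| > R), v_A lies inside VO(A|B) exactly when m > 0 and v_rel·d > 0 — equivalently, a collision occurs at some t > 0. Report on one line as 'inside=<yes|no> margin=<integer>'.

d = (1, -10),  |d|² = 101;  R = 8+1 = 9,  c = 101−9² = 20
v_rel = (8, 6),  |v_rel|² = 100;  v_rel·d = (8)·(1) + (6)·(-10) = -52
100·t² + 104·t + 20 = 0  ⇒  m = (-52)² − 100·20 = 704
m = 704 > 0,  v_rel·d = -52 < 0  ⇒  outside

inside=no margin=704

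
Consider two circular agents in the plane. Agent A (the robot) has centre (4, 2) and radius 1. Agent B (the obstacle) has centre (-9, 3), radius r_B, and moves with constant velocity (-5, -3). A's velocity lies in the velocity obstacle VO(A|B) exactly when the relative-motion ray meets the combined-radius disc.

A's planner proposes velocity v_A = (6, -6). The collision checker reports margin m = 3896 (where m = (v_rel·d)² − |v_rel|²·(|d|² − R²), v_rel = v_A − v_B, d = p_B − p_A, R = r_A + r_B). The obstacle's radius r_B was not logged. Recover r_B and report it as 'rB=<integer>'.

m = 3896
d = (-13, 1);  v_rel = (11, -3),  |v_rel|² = 130
v_rel×d = (11)·(1) − (-3)·(-13) = -28
since m = R²·130 − (-28)²:  R² = (784 + 3896) / 130 = 36
R = √36 = 6  ⇒  r_B = 6 − 1 = 5

rB=5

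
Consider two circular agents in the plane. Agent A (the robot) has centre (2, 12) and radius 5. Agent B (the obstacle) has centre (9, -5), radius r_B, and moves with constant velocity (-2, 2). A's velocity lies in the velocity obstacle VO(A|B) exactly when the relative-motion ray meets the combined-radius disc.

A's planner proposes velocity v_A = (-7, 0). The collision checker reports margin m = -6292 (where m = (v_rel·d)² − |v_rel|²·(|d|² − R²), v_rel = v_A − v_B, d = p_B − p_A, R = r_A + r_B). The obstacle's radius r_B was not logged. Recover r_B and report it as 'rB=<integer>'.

m = -6292
d = (7, -17);  v_rel = (-5, -2),  |v_rel|² = 29
v_rel×d = (-5)·(-17) − (-2)·(7) = 99
since m = R²·29 − 99²:  R² = (9801 + -6292) / 29 = 121
R = √121 = 11  ⇒  r_B = 11 − 5 = 6

rB=6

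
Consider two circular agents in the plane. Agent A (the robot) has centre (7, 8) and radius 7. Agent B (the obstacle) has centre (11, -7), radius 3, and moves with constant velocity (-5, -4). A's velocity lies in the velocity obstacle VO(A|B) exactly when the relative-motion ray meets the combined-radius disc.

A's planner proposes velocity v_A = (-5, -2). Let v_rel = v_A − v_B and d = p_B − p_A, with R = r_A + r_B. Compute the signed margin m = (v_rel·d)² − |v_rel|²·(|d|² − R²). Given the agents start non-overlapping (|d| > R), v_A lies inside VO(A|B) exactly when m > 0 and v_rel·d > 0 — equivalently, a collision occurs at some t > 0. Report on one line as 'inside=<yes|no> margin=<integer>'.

d = (4, -15),  |d|² = 241;  R = 7+3 = 10,  c = 241−10² = 141
v_rel = (0, 2),  |v_rel|² = 4;  v_rel·d = (0)·(4) + (2)·(-15) = -30
4·t² + 60·t + 141 = 0  ⇒  m = (-30)² − 4·141 = 336
m = 336 > 0,  v_rel·d = -30 < 0  ⇒  outside

inside=no margin=336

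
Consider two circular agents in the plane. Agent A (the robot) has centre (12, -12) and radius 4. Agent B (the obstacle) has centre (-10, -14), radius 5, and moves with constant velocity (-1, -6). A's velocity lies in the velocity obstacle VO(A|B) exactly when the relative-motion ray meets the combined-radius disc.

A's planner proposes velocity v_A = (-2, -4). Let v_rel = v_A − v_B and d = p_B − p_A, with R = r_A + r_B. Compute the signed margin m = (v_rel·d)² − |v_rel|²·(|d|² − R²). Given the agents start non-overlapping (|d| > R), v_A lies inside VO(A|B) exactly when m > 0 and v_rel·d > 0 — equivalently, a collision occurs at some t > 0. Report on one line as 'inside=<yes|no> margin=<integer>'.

d = (-22, -2),  |d|² = 488;  R = 4+5 = 9,  c = 488−9² = 407
v_rel = (-1, 2),  |v_rel|² = 5;  v_rel·d = (-1)·(-22) + (2)·(-2) = 18
5·t² − 36·t + 407 = 0  ⇒  m = 18² − 5·407 = -1711
m = -1711 < 0,  v_rel·d = 18 > 0  ⇒  outside

inside=no margin=-1711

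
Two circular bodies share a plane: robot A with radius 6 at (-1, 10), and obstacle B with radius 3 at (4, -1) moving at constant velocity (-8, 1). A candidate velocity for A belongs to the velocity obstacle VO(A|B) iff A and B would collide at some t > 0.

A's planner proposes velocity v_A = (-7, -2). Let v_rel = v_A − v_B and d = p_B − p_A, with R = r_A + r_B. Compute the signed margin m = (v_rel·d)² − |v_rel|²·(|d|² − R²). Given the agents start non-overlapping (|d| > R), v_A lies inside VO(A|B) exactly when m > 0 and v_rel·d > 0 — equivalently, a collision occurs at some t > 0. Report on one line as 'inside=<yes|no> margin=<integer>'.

d = (5, -11),  |d|² = 146;  R = 6+3 = 9,  c = 146−9² = 65
v_rel = (1, -3),  |v_rel|² = 10;  v_rel·d = (1)·(5) + (-3)·(-11) = 38
10·t² − 76·t + 65 = 0  ⇒  m = 38² − 10·65 = 794
m = 794 > 0,  v_rel·d = 38 > 0  ⇒  inside

inside=yes margin=794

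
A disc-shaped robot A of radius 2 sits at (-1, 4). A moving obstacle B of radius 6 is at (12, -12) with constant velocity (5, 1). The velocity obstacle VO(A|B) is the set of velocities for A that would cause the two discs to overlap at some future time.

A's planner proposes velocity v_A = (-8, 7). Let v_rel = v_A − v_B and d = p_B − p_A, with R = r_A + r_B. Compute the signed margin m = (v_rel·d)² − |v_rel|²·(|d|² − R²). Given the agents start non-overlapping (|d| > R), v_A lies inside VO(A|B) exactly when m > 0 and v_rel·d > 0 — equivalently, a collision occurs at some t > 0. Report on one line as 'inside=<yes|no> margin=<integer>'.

d = (13, -16),  |d|² = 425;  R = 2+6 = 8,  c = 425−8² = 361
v_rel = (-13, 6),  |v_rel|² = 205;  v_rel·d = (-13)·(13) + (6)·(-16) = -265
205·t² + 530·t + 361 = 0  ⇒  m = (-265)² − 205·361 = -3780
m = -3780 < 0,  v_rel·d = -265 < 0  ⇒  outside

inside=no margin=-3780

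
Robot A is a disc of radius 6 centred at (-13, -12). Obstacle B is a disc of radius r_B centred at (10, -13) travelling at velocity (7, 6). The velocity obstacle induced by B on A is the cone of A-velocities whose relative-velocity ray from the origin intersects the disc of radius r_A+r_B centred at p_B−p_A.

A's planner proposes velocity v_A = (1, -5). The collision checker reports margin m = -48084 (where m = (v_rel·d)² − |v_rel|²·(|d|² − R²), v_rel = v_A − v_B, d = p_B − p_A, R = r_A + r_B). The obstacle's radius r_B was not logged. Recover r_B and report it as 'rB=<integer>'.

m = -48084
d = (23, -1);  v_rel = (-6, -11),  |v_rel|² = 157
v_rel×d = (-6)·(-1) − (-11)·(23) = 259
since m = R²·157 − 259²:  R² = (67081 + -48084) / 157 = 121
R = √121 = 11  ⇒  r_B = 11 − 6 = 5

rB=5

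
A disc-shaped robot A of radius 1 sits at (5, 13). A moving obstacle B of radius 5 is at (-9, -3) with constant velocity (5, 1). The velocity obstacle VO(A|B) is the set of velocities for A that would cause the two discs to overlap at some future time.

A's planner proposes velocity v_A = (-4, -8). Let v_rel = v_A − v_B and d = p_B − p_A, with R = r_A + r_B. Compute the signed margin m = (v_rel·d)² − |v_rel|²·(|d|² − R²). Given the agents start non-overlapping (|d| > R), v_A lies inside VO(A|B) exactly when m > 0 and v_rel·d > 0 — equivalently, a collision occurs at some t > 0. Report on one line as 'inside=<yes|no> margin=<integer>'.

d = (-14, -16),  |d|² = 452;  R = 1+5 = 6,  c = 452−6² = 416
v_rel = (-9, -9),  |v_rel|² = 162;  v_rel·d = (-9)·(-14) + (-9)·(-16) = 270
162·t² − 540·t + 416 = 0  ⇒  m = 270² − 162·416 = 5508
m = 5508 > 0,  v_rel·d = 270 > 0  ⇒  inside

inside=yes margin=5508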